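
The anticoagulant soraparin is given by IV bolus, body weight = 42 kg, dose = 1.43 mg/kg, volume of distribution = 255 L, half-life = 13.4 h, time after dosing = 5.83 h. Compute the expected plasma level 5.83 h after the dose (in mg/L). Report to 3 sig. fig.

Total dose = 1.43 × 42 = 60.06 mg
C₀ = Dose / Vd = 60.06 / 255 = 0.2355 mg/L
k = ln2 / t½ = 0.693147 / 13.4 = 0.05173 h⁻¹
C = C₀ · e^(−k·t) = 0.2355 × e^(−0.05173 × 5.83)
  = 0.2355 × 0.7396 = 0.1742 mg/L

0.174 mg/L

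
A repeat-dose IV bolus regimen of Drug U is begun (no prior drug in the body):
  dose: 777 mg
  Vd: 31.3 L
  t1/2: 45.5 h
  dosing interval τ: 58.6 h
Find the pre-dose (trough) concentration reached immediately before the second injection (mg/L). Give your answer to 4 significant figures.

10.17 mg/L

C₀ per dose = Dose / Vd = 777 / 31.3 = 24.82 mg/L
k = ln2 / t½ = 0.693147 / 45.5 = 0.01523 h⁻¹
Fraction remaining after one interval: r = e^(−kτ) = e^(−0.01523 × 58.6) = 0.4096
Before dose 2, 1 dose has been given (aged 1τ).
C_trough = C₀ × r = 24.82 × 0.4096 = 10.17 mg/L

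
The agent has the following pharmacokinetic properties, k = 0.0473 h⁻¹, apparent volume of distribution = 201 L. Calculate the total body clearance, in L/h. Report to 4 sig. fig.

CL = k × Vd = 0.0473 × 201 = 9.507 L/h

9.507 L/h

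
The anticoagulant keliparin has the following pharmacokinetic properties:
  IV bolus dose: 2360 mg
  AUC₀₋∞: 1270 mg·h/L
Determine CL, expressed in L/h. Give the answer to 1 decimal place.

1.9 L/h

CL = Dose / AUC = 2360 / 1270 = 1.858 L/h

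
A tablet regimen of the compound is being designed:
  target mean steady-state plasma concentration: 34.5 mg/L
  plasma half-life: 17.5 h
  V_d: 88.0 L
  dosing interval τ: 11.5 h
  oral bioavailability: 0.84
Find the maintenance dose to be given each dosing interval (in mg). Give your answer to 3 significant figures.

k = ln2 / t½ = 0.693147 / 17.5 = 0.03961 h⁻¹
CL = k × Vd = 0.03961 × 88.0 = 3.486 L/h
At steady state, F × (Dose/τ) = Css × CL.
Dose = Css × CL × τ / F = 34.5 × 3.486 × 11.5 / 0.84 = 1647 mg

1650 mg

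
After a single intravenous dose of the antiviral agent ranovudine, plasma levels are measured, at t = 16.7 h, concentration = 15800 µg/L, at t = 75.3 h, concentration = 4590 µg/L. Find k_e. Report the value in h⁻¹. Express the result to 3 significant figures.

0.0211 h⁻¹

k = ln(C₁/C₂) / (t₂ − t₁) = ln(15800/4590) / (75.3 − 16.7)
  = 1.236 / 58.60 = 0.02109 h⁻¹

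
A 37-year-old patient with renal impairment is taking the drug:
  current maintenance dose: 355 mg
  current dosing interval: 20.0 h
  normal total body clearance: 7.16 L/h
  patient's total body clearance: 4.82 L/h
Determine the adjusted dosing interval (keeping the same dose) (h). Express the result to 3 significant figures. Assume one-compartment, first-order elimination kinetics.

29.7 h

To keep the same average steady-state level, dosing rate must scale with clearance.
CL ratio = 4.82 / 7.16 = 0.6732
New interval (same dose) = 20.0 / 0.6732 = 29.71 h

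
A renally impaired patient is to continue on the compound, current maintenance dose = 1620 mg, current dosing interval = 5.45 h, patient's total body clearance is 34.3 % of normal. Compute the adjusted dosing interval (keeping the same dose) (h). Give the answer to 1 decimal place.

To keep the same average steady-state level, dosing rate must scale with clearance.
CL ratio = 34.3 / 100 = 0.3430
New interval (same dose) = 5.45 / 0.3430 = 15.89 h

15.9 h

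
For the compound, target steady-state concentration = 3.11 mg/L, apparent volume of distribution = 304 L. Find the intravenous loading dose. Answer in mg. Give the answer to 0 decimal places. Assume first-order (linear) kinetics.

LD = Css × Vd = 3.11 × 304 = 945.4 mg

945 mg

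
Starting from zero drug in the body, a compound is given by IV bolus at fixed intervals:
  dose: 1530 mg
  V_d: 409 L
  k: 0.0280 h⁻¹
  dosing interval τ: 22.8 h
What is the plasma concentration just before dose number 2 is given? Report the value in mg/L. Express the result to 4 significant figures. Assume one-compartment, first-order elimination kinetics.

C₀ per dose = Dose / Vd = 1530 / 409 = 3.741 mg/L
Fraction remaining after one interval: r = e^(−kτ) = e^(−0.02800 × 22.8) = 0.5281
Before dose 2, 1 dose has been given (aged 1τ).
C_trough = C₀ × r = 3.741 × 0.5281 = 1.976 mg/L

1.976 mg/L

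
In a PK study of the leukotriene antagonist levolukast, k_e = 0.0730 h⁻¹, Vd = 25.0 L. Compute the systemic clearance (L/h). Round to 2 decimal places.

CL = k × Vd = 0.0730 × 25.0 = 1.825 L/h

1.83 L/h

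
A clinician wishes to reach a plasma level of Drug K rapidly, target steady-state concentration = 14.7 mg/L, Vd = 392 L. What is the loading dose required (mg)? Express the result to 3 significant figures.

5760 mg

LD = Css × Vd = 14.7 × 392 = 5762 mg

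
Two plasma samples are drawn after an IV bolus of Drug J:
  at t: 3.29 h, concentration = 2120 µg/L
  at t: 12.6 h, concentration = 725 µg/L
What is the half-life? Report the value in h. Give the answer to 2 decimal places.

6.01 h

k = ln(C₁/C₂) / (t₂ − t₁) = ln(2120/725) / (12.6 − 3.29)
  = 1.073 / 9.310 = 0.1153 h⁻¹
t½ = ln2 / k = 0.693147 / 0.1153 = 6.012 h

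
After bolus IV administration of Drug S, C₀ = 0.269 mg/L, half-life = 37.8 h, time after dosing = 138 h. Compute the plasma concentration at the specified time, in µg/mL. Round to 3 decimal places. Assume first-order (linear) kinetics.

0.021 µg/mL

k = ln2 / t½ = 0.693147 / 37.8 = 0.01834 h⁻¹
C = C₀ · e^(−k·t) = 0.2690 × e^(−0.01834 × 138)
  = 0.2690 × 0.07959 = 0.02141 mg/L
(0.02141 mg/L = 0.02141 µg/mL)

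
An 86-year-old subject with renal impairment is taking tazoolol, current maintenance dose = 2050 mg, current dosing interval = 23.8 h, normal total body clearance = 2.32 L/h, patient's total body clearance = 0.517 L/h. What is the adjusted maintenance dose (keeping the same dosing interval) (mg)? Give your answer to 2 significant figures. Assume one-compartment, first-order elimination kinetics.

460 mg

To keep the same average steady-state level, dosing rate must scale with clearance.
CL ratio = 0.517 / 2.32 = 0.2228
New dose (same interval) = 2050 × 0.2228 = 456.7 mg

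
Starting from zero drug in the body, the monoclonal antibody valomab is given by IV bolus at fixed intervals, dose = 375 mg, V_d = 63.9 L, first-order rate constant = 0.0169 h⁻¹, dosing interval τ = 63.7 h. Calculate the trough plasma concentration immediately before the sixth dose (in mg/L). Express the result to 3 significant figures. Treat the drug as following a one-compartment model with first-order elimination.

3.02 mg/L

C₀ per dose = Dose / Vd = 375 / 63.9 = 5.869 mg/L
Fraction remaining after one interval: r = e^(−kτ) = e^(−0.01690 × 63.7) = 0.3408
Before dose 6, 5 doses have been given (aged 1τ, 2τ, 3τ, 4τ, 5τ).
C_trough = C₀ × (r + r² + … + r^5) = C₀ × r(1−r^5)/(1−r)
        = 5.869 × 0.3408 × (1 − 0.004597) / (1 − 0.3408) = 3.020 mg/L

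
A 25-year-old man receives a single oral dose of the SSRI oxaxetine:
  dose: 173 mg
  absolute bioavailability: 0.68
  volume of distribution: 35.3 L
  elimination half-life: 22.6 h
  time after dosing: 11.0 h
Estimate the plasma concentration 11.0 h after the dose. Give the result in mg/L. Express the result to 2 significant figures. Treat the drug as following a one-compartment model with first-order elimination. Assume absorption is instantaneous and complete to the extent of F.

Amount reaching circulation = F × Dose = 0.68 × 173.0 = 117.6 mg
C₀ = F·Dose / Vd = 117.6 / 35.3 = 3.331 mg/L
k = ln2 / t½ = 0.693147 / 22.6 = 0.03067 h⁻¹
C = C₀ · e^(−k·t) = 3.331 × e^(−0.03067 × 11.0)
  = 3.331 × 0.7136 = 2.377 mg/L

2.4 mg/L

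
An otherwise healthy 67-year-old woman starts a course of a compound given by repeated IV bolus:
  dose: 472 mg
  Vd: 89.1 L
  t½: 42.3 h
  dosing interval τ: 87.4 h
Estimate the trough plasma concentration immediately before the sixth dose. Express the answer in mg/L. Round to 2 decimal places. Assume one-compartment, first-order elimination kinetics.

1.66 mg/L

C₀ per dose = Dose / Vd = 472 / 89.1 = 5.297 mg/L
k = ln2 / t½ = 0.693147 / 42.3 = 0.01639 h⁻¹
Fraction remaining after one interval: r = e^(−kτ) = e^(−0.01639 × 87.4) = 0.2387
Before dose 6, 5 doses have been given (aged 1τ, 2τ, 3τ, 4τ, 5τ).
C_trough = C₀ × (r + r² + … + r^5) = C₀ × r(1−r^5)/(1−r)
        = 5.297 × 0.2387 × (1 − 0.0007749) / (1 − 0.2387) = 1.660 mg/L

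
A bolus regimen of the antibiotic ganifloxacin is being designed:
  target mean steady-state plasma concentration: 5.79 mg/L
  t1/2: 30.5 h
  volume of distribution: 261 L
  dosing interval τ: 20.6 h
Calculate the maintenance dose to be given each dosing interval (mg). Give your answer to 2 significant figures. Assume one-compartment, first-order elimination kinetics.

k = ln2 / t½ = 0.693147 / 30.5 = 0.02273 h⁻¹
CL = k × Vd = 0.02273 × 261 = 5.933 L/h
At steady state, Dose/τ = Css × CL.
Dose = Css × CL × τ = 5.79 × 5.933 × 20.6 = 707.7 mg

710 mg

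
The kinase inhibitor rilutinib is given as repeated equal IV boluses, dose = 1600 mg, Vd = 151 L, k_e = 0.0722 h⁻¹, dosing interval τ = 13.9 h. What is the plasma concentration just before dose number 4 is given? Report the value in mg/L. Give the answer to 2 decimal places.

C₀ per dose = Dose / Vd = 1600 / 151 = 10.60 mg/L
Fraction remaining after one interval: r = e^(−kτ) = e^(−0.07220 × 13.9) = 0.3666
Before dose 4, 3 doses have been given (aged 1τ, 2τ, 3τ).
C_trough = C₀ × (r + r² + … + r^3) = C₀ × r(1−r^3)/(1−r)
        = 10.60 × 0.3666 × (1 − 0.04927) / (1 − 0.3666) = 5.833 mg/L

5.83 mg/L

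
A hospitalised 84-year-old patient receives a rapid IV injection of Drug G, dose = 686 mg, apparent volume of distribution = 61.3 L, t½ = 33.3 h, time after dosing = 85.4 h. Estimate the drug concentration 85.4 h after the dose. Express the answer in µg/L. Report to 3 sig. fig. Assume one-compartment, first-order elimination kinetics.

1890 µg/L

C₀ = Dose / Vd = 686.0 / 61.3 = 11.19 mg/L
k = ln2 / t½ = 0.693147 / 33.3 = 0.02082 h⁻¹
C = C₀ · e^(−k·t) = 11.19 × e^(−0.02082 × 85.4)
  = 11.19 × 0.1690 = 1.891 mg/L
Convert: 1.891 mg/L × 1000 = 1891 µg/L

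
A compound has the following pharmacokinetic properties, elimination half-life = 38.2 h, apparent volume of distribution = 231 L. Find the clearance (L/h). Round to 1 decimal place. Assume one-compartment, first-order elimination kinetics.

4.2 L/h

k = ln2 / t½ = 0.693147 / 38.2 = 0.01815 h⁻¹
CL = k × Vd = 0.01815 × 231 = 4.193 L/h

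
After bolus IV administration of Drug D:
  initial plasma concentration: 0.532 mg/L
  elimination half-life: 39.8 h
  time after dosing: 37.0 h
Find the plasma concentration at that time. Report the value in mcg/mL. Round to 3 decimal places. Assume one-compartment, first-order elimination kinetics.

0.279 mcg/mL

k = ln2 / t½ = 0.693147 / 39.8 = 0.01742 h⁻¹
C = C₀ · e^(−k·t) = 0.5320 × e^(−0.01742 × 37.0)
  = 0.5320 × 0.5249 = 0.2792 mg/L
(0.2792 mg/L = 0.2792 mcg/mL)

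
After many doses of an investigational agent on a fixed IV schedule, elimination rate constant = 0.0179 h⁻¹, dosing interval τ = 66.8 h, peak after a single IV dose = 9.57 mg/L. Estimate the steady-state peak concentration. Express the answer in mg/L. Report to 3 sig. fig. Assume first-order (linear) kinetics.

e^(−kτ) = e^(−0.01790 × 66.8) = 0.3025
Accumulation ratio R = 1 / (1 − e^(−kτ)) = 1 / (1 − 0.3025) = 1.434
Steady-state peak = C₀ × R = 9.57 × 1.434 = 13.72 mg/L

13.7 mg/L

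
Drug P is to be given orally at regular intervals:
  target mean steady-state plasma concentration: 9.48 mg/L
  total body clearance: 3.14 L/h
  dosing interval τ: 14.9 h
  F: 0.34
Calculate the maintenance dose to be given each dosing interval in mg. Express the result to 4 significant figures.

At steady state, F × (Dose/τ) = Css × CL.
Dose = Css × CL × τ / F = 9.48 × 3.140 × 14.9 / 0.34 = 1305 mg

1305 mg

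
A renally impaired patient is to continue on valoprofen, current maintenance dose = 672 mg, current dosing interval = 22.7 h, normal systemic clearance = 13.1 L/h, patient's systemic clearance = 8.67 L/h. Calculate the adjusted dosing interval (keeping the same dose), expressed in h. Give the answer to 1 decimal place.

To keep the same average steady-state level, dosing rate must scale with clearance.
CL ratio = 8.67 / 13.1 = 0.6618
New interval (same dose) = 22.7 / 0.6618 = 34.30 h

34.3 h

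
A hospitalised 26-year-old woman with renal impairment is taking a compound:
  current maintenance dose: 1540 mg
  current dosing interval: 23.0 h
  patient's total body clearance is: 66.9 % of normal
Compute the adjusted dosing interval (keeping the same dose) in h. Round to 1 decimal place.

To keep the same average steady-state level, dosing rate must scale with clearance.
CL ratio = 66.9 / 100 = 0.6690
New interval (same dose) = 23.0 / 0.6690 = 34.38 h

34.4 h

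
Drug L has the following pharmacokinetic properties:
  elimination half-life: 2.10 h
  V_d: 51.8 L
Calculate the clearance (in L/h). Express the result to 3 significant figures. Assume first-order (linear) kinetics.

k = ln2 / t½ = 0.693147 / 2.10 = 0.3301 h⁻¹
CL = k × Vd = 0.3301 × 51.8 = 17.10 L/h

17.1 L/h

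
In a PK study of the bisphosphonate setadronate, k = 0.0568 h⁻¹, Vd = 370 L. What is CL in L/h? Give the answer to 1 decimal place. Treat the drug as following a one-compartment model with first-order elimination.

21.0 L/h

CL = k × Vd = 0.0568 × 370 = 21.02 L/h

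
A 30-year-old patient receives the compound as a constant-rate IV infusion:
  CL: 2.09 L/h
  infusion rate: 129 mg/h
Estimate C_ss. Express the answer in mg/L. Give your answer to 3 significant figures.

61.7 mg/L

At steady state Css = R₀ / CL = 129 / 2.090 = 61.72 mg/L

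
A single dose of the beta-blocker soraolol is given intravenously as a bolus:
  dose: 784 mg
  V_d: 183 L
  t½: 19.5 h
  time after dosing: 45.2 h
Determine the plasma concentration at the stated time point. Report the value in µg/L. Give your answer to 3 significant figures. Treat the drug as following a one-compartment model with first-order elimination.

C₀ = Dose / Vd = 784.0 / 183 = 4.284 mg/L
k = ln2 / t½ = 0.693147 / 19.5 = 0.03555 h⁻¹
C = C₀ · e^(−k·t) = 4.284 × e^(−0.03555 × 45.2)
  = 4.284 × 0.2005 = 0.8589 mg/L
Convert: 0.8589 mg/L × 1000 = 858.9 µg/L

859 µg/L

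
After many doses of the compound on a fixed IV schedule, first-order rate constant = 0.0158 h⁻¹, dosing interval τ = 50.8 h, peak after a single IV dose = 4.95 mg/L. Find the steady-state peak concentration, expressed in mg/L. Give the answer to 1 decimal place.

e^(−kτ) = e^(−0.01580 × 50.8) = 0.4481
Accumulation ratio R = 1 / (1 − e^(−kτ)) = 1 / (1 − 0.4481) = 1.812
Steady-state peak = C₀ × R = 4.95 × 1.812 = 8.969 mg/L

9.0 mg/L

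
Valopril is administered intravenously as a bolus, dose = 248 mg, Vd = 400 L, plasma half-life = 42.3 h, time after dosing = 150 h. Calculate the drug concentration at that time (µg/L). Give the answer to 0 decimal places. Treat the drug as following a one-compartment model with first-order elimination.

C₀ = Dose / Vd = 248.0 / 400 = 0.6200 mg/L
k = ln2 / t½ = 0.693147 / 42.3 = 0.01639 h⁻¹
C = C₀ · e^(−k·t) = 0.6200 × e^(−0.01639 × 150)
  = 0.6200 × 0.08556 = 0.05305 mg/L
Convert: 0.05305 mg/L × 1000 = 53.05 µg/L

53 µg/L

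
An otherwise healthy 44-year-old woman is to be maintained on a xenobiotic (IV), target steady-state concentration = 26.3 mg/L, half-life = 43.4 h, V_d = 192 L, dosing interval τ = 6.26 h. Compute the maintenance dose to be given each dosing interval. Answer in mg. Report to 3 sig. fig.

505 mg

k = ln2 / t½ = 0.693147 / 43.4 = 0.01597 h⁻¹
CL = k × Vd = 0.01597 × 192 = 3.066 L/h
At steady state, Dose/τ = Css × CL.
Dose = Css × CL × τ = 26.3 × 3.066 × 6.26 = 504.8 mg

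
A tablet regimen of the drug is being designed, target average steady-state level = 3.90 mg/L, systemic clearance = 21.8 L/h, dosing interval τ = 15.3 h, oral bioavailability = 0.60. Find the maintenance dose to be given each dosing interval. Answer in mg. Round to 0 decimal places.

2168 mg

At steady state, F × (Dose/τ) = Css × CL.
Dose = Css × CL × τ / F = 3.90 × 21.80 × 15.3 / 0.60 = 2168 mg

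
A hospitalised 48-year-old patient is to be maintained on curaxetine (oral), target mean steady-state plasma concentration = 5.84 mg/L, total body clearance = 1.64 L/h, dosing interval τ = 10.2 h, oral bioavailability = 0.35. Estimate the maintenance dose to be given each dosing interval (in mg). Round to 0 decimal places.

279 mg

At steady state, F × (Dose/τ) = Css × CL.
Dose = Css × CL × τ / F = 5.84 × 1.640 × 10.2 / 0.35 = 279.1 mg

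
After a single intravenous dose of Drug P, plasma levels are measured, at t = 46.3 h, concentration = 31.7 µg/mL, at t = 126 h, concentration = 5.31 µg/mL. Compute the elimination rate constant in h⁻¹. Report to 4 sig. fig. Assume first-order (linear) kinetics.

0.02242 h⁻¹

k = ln(C₁/C₂) / (t₂ − t₁) = ln(31.7/5.31) / (126 − 46.3)
  = 1.787 / 79.70 = 0.02242 h⁻¹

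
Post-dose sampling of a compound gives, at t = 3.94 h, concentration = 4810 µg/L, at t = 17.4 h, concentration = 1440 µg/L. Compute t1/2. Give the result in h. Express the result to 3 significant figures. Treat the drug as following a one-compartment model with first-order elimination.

7.74 h

k = ln(C₁/C₂) / (t₂ − t₁) = ln(4810/1440) / (17.4 − 3.94)
  = 1.206 / 13.46 = 0.08960 h⁻¹
t½ = ln2 / k = 0.693147 / 0.08960 = 7.736 h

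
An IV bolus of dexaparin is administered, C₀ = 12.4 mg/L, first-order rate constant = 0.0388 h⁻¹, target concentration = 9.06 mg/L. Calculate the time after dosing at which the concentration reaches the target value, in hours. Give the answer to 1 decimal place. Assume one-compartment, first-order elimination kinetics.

8.1 h

t = ln(C₀ / C) / k = ln(12.40 / 9.06) / 0.03880
  = ln(1.369) / 0.03880 = 0.3141 / 0.03880 = 8.095 h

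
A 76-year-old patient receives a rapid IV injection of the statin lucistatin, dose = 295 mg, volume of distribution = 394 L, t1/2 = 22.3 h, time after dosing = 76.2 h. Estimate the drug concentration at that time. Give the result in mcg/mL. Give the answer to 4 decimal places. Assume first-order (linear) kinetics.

C₀ = Dose / Vd = 295.0 / 394 = 0.7487 mg/L
k = ln2 / t½ = 0.693147 / 22.3 = 0.03108 h⁻¹
C = C₀ · e^(−k·t) = 0.7487 × e^(−0.03108 × 76.2)
  = 0.7487 × 0.09364 = 0.07011 mg/L
(0.07011 mg/L = 0.07011 mcg/mL)

0.0701 mcg/mL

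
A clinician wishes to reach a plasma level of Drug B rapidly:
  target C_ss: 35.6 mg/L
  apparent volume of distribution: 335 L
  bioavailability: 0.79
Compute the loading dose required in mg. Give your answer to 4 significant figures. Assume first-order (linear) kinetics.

15100 mg

LD = Css × Vd / F = 35.6 × 335 / 0.79 = 15100 mg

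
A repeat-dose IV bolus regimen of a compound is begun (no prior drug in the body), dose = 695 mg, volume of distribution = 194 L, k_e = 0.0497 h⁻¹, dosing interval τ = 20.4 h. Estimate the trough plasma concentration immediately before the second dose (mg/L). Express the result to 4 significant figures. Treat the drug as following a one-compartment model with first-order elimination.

1.300 mg/L

C₀ per dose = Dose / Vd = 695 / 194 = 3.582 mg/L
Fraction remaining after one interval: r = e^(−kτ) = e^(−0.04970 × 20.4) = 0.3628
Before dose 2, 1 dose has been given (aged 1τ).
C_trough = C₀ × r = 3.582 × 0.3628 = 1.300 mg/L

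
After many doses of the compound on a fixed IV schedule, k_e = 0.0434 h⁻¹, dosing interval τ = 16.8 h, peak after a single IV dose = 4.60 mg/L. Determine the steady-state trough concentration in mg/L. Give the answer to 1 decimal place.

4.3 mg/L

e^(−kτ) = e^(−0.04340 × 16.8) = 0.4823
Accumulation ratio R = 1 / (1 − e^(−kτ)) = 1 / (1 − 0.4823) = 1.932
Steady-state trough = C₀ × R × e^(−kτ) = 4.60 × 1.932 × 0.4823 = 4.286 mg/L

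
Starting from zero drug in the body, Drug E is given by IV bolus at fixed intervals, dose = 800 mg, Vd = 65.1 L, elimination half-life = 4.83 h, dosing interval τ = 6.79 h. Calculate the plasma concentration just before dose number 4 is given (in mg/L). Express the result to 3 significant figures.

7.05 mg/L

C₀ per dose = Dose / Vd = 800 / 65.1 = 12.29 mg/L
k = ln2 / t½ = 0.693147 / 4.83 = 0.1435 h⁻¹
Fraction remaining after one interval: r = e^(−kτ) = e^(−0.1435 × 6.79) = 0.3774
Before dose 4, 3 doses have been given (aged 1τ, 2τ, 3τ).
C_trough = C₀ × (r + r² + … + r^3) = C₀ × r(1−r^3)/(1−r)
        = 12.29 × 0.3774 × (1 − 0.05375) / (1 − 0.3774) = 7.049 mg/L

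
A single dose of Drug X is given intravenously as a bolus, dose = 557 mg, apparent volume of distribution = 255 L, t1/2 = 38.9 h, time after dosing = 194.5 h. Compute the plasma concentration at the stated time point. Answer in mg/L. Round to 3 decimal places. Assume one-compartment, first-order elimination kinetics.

0.068 mg/L

C₀ = Dose / Vd = 557.0 / 255 = 2.184 mg/L
k = ln2 / t½ = 0.693147 / 38.9 = 0.01782 h⁻¹
t / t½ = 194.5 / 38.9 = 5 half-lives
C = C₀ × (1/2)^5 = 2.184 × 0.03125 = 0.06825 mg/L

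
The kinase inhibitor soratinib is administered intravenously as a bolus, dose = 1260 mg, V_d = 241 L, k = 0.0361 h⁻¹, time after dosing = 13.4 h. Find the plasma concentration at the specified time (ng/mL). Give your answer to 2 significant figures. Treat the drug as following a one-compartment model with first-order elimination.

C₀ = Dose / Vd = 1260 / 241 = 5.228 mg/L
C = C₀ · e^(−k·t) = 5.228 × e^(−0.03610 × 13.4)
  = 5.228 × 0.6165 = 3.223 mg/L
Convert: 3.223 mg/L × 1000 = 3223 ng/mL

3200 ng/mL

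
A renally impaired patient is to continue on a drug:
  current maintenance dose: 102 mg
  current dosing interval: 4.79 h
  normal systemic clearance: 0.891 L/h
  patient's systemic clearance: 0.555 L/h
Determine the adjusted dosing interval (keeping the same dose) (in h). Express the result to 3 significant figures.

7.69 h

To keep the same average steady-state level, dosing rate must scale with clearance.
CL ratio = 0.555 / 0.891 = 0.6229
New interval (same dose) = 4.79 / 0.6229 = 7.690 h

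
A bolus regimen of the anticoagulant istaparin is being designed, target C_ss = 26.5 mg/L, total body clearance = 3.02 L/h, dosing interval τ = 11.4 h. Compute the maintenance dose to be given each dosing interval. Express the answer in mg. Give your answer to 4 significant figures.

912.3 mg

At steady state, Dose/τ = Css × CL.
Dose = Css × CL × τ = 26.5 × 3.020 × 11.4 = 912.3 mg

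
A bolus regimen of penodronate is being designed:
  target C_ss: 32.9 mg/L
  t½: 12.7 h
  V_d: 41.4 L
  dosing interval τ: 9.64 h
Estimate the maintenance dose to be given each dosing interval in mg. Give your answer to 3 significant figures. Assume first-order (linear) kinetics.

717 mg

k = ln2 / t½ = 0.693147 / 12.7 = 0.05458 h⁻¹
CL = k × Vd = 0.05458 × 41.4 = 2.260 L/h
At steady state, Dose/τ = Css × CL.
Dose = Css × CL × τ = 32.9 × 2.260 × 9.64 = 716.8 mg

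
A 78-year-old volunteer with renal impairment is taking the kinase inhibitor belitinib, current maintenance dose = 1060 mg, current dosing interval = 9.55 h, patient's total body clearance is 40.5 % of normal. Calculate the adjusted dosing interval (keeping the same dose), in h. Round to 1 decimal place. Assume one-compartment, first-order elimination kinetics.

To keep the same average steady-state level, dosing rate must scale with clearance.
CL ratio = 40.5 / 100 = 0.4050
New interval (same dose) = 9.55 / 0.4050 = 23.58 h

23.6 h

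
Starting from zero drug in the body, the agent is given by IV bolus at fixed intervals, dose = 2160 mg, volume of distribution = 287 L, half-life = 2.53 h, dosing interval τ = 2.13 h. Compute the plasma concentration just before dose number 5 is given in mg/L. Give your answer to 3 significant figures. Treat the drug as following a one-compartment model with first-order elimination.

8.58 mg/L

C₀ per dose = Dose / Vd = 2160 / 287 = 7.526 mg/L
k = ln2 / t½ = 0.693147 / 2.53 = 0.2740 h⁻¹
Fraction remaining after one interval: r = e^(−kτ) = e^(−0.2740 × 2.13) = 0.5579
Before dose 5, 4 doses have been given (aged 1τ, 2τ, 3τ, 4τ).
C_trough = C₀ × (r + r² + … + r^4) = C₀ × r(1−r^4)/(1−r)
        = 7.526 × 0.5579 × (1 − 0.09688) / (1 − 0.5579) = 8.577 mg/L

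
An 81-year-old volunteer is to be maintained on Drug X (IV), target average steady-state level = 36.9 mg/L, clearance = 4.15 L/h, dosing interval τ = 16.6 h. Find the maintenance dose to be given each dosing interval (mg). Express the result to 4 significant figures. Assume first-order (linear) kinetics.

At steady state, Dose/τ = Css × CL.
Dose = Css × CL × τ = 36.9 × 4.150 × 16.6 = 2542 mg

2542 mg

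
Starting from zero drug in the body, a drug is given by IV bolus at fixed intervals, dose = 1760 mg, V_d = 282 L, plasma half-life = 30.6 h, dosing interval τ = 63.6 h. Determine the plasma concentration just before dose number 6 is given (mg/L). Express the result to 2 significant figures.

C₀ per dose = Dose / Vd = 1760 / 282 = 6.241 mg/L
k = ln2 / t½ = 0.693147 / 30.6 = 0.02265 h⁻¹
Fraction remaining after one interval: r = e^(−kτ) = e^(−0.02265 × 63.6) = 0.2368
Before dose 6, 5 doses have been given (aged 1τ, 2τ, 3τ, 4τ, 5τ).
C_trough = C₀ × (r + r² + … + r^5) = C₀ × r(1−r^5)/(1−r)
        = 6.241 × 0.2368 × (1 − 0.0007446) / (1 − 0.2368) = 1.935 mg/L

1.9 mg/L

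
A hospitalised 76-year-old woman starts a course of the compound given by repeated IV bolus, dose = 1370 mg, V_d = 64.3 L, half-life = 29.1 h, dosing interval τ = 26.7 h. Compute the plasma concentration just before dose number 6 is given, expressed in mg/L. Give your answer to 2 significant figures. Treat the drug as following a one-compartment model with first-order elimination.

23 mg/L

C₀ per dose = Dose / Vd = 1370 / 64.3 = 21.31 mg/L
k = ln2 / t½ = 0.693147 / 29.1 = 0.02382 h⁻¹
Fraction remaining after one interval: r = e^(−kτ) = e^(−0.02382 × 26.7) = 0.5294
Before dose 6, 5 doses have been given (aged 1τ, 2τ, 3τ, 4τ, 5τ).
C_trough = C₀ × (r + r² + … + r^5) = C₀ × r(1−r^5)/(1−r)
        = 21.31 × 0.5294 × (1 − 0.04158) / (1 − 0.5294) = 22.98 mg/L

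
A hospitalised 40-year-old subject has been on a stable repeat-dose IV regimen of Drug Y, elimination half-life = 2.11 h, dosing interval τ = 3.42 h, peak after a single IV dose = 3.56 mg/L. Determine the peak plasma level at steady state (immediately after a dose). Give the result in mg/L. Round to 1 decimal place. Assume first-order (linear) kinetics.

k = ln2 / t½ = 0.693147 / 2.11 = 0.3285 h⁻¹
e^(−kτ) = e^(−0.3285 × 3.42) = 0.3251
Accumulation ratio R = 1 / (1 − e^(−kτ)) = 1 / (1 − 0.3251) = 1.482
Steady-state peak = C₀ × R = 3.56 × 1.482 = 5.276 mg/L

5.3 mg/L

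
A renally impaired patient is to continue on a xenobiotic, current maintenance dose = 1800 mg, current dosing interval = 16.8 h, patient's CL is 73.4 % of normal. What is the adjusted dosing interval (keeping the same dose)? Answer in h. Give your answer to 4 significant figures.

22.89 h

To keep the same average steady-state level, dosing rate must scale with clearance.
CL ratio = 73.4 / 100 = 0.7340
New interval (same dose) = 16.8 / 0.7340 = 22.89 h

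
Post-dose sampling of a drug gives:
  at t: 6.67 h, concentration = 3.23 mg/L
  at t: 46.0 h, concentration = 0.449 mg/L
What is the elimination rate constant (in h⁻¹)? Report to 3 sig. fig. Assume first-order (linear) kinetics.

0.0502 h⁻¹

k = ln(C₁/C₂) / (t₂ − t₁) = ln(3.23/0.449) / (46.0 − 6.67)
  = 1.973 / 39.33 = 0.05017 h⁻¹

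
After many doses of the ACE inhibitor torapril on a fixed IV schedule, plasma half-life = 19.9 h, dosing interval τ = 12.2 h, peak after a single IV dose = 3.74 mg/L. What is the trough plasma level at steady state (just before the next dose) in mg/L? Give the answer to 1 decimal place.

k = ln2 / t½ = 0.693147 / 19.9 = 0.03483 h⁻¹
e^(−kτ) = e^(−0.03483 × 12.2) = 0.6538
Accumulation ratio R = 1 / (1 − e^(−kτ)) = 1 / (1 − 0.6538) = 2.889
Steady-state trough = C₀ × R × e^(−kτ) = 3.74 × 2.889 × 0.6538 = 7.064 mg/L

7.1 mg/L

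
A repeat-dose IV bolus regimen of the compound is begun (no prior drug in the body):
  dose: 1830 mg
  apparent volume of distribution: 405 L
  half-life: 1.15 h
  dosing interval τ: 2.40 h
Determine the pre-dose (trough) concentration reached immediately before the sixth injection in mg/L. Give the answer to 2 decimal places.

1.39 mg/L

C₀ per dose = Dose / Vd = 1830 / 405 = 4.519 mg/L
k = ln2 / t½ = 0.693147 / 1.15 = 0.6027 h⁻¹
Fraction remaining after one interval: r = e^(−kτ) = e^(−0.6027 × 2.40) = 0.2354
Before dose 6, 5 doses have been given (aged 1τ, 2τ, 3τ, 4τ, 5τ).
C_trough = C₀ × (r + r² + … + r^5) = C₀ × r(1−r^5)/(1−r)
        = 4.519 × 0.2354 × (1 − 0.0007228) / (1 − 0.2354) = 1.390 mg/L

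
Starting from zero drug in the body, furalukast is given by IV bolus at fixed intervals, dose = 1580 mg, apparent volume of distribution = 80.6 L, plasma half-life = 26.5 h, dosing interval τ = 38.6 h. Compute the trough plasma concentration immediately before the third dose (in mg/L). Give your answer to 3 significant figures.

C₀ per dose = Dose / Vd = 1580 / 80.6 = 19.60 mg/L
k = ln2 / t½ = 0.693147 / 26.5 = 0.02616 h⁻¹
Fraction remaining after one interval: r = e^(−kτ) = e^(−0.02616 × 38.6) = 0.3643
Before dose 3, 2 doses have been given (aged 1τ, 2τ).
C_trough = C₀ × (r + r²) = 19.60 × (0.3643 + 0.1327) = 9.741 mg/L

9.74 mg/L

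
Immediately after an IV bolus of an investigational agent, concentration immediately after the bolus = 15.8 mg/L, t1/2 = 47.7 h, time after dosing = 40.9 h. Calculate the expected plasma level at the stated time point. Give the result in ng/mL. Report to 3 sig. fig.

k = ln2 / t½ = 0.693147 / 47.7 = 0.01453 h⁻¹
C = C₀ · e^(−k·t) = 15.80 × e^(−0.01453 × 40.9)
  = 15.80 × 0.5520 = 8.722 mg/L
Convert: 8.722 mg/L × 1000 = 8722 ng/mL

8720 ng/mL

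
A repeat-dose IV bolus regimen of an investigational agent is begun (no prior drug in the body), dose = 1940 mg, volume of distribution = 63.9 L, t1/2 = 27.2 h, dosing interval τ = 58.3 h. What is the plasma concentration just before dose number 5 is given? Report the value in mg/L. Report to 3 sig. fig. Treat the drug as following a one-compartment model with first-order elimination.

8.86 mg/L

C₀ per dose = Dose / Vd = 1940 / 63.9 = 30.36 mg/L
k = ln2 / t½ = 0.693147 / 27.2 = 0.02548 h⁻¹
Fraction remaining after one interval: r = e^(−kτ) = e^(−0.02548 × 58.3) = 0.2264
Before dose 5, 4 doses have been given (aged 1τ, 2τ, 3τ, 4τ).
C_trough = C₀ × (r + r² + … + r^4) = C₀ × r(1−r^4)/(1−r)
        = 30.36 × 0.2264 × (1 − 0.002627) / (1 − 0.2264) = 8.862 mg/L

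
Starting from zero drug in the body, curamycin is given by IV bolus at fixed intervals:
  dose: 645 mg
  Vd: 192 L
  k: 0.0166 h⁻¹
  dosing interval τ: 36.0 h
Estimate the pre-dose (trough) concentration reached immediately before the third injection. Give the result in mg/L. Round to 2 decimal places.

2.86 mg/L

C₀ per dose = Dose / Vd = 645 / 192 = 3.359 mg/L
Fraction remaining after one interval: r = e^(−kτ) = e^(−0.01660 × 36.0) = 0.5501
Before dose 3, 2 doses have been given (aged 1τ, 2τ).
C_trough = C₀ × (r + r²) = 3.359 × (0.5501 + 0.3026) = 2.864 mg/L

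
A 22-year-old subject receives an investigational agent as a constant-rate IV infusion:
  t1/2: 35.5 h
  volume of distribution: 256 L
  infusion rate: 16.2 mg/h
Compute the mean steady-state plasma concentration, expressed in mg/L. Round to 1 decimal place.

3.2 mg/L

k = ln2 / t½ = 0.693147 / 35.5 = 0.01953 h⁻¹
CL = k × Vd = 0.01953 × 256 = 5.000 L/h
At steady state Css = R₀ / CL = 16.2 / 5.000 = 3.240 mg/L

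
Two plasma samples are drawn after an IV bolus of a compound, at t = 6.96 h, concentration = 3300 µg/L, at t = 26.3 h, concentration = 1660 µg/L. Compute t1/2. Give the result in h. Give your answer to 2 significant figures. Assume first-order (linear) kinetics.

20 h

k = ln(C₁/C₂) / (t₂ − t₁) = ln(3300/1660) / (26.3 − 6.96)
  = 0.6871 / 19.34 = 0.03553 h⁻¹
t½ = ln2 / k = 0.693147 / 0.03553 = 19.51 h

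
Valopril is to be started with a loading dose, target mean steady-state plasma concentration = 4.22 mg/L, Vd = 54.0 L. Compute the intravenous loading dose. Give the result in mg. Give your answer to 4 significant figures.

227.9 mg

LD = Css × Vd = 4.22 × 54.0 = 227.9 mg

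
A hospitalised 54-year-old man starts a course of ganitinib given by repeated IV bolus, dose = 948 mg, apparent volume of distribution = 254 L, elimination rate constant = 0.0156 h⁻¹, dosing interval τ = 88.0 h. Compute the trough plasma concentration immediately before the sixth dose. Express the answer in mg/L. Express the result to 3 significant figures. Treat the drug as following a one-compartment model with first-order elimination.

C₀ per dose = Dose / Vd = 948 / 254 = 3.732 mg/L
Fraction remaining after one interval: r = e^(−kτ) = e^(−0.01560 × 88.0) = 0.2534
Before dose 6, 5 doses have been given (aged 1τ, 2τ, 3τ, 4τ, 5τ).
C_trough = C₀ × (r + r² + … + r^5) = C₀ × r(1−r^5)/(1−r)
        = 3.732 × 0.2534 × (1 − 0.001045) / (1 − 0.2534) = 1.265 mg/L

1.27 mg/L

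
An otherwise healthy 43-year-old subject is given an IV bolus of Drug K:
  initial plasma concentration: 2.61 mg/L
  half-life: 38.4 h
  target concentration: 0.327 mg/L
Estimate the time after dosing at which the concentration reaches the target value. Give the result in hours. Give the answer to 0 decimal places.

k = ln2 / t½ = 0.693147 / 38.4 = 0.01805 h⁻¹
t = ln(C₀ / C) / k = ln(2.610 / 0.327) / 0.01805
  = ln(7.982) / 0.01805 = 2.077 / 0.01805 = 115.1 h

115 h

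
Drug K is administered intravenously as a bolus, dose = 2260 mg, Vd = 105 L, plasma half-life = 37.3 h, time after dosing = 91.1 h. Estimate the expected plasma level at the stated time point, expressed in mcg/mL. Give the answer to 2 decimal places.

C₀ = Dose / Vd = 2260 / 105 = 21.52 mg/L
k = ln2 / t½ = 0.693147 / 37.3 = 0.01858 h⁻¹
C = C₀ · e^(−k·t) = 21.52 × e^(−0.01858 × 91.1)
  = 21.52 × 0.1840 = 3.960 mg/L
(3.960 mg/L = 3.960 mcg/mL)

3.96 mcg/mL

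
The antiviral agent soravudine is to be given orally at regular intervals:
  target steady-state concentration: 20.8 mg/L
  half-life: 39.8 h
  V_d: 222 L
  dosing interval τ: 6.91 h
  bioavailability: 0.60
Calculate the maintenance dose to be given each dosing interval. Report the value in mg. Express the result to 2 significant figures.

930 mg

k = ln2 / t½ = 0.693147 / 39.8 = 0.01742 h⁻¹
CL = k × Vd = 0.01742 × 222 = 3.867 L/h
At steady state, F × (Dose/τ) = Css × CL.
Dose = Css × CL × τ / F = 20.8 × 3.867 × 6.91 / 0.60 = 926.3 mg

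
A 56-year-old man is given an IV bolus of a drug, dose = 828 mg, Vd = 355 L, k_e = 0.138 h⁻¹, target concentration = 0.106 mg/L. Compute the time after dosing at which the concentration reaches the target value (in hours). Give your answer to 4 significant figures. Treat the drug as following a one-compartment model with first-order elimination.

22.40 h

C₀ = Dose / Vd = 828.0 / 355 = 2.332 mg/L
t = ln(C₀ / C) / k = ln(2.332 / 0.106) / 0.1380
  = ln(22.00) / 0.1380 = 3.091 / 0.1380 = 22.40 h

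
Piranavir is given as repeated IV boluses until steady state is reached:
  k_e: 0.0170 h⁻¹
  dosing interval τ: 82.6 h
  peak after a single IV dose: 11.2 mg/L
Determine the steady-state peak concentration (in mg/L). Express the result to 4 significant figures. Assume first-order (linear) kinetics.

e^(−kτ) = e^(−0.01700 × 82.6) = 0.2456
Accumulation ratio R = 1 / (1 − e^(−kτ)) = 1 / (1 − 0.2456) = 1.326
Steady-state peak = C₀ × R = 11.2 × 1.326 = 14.85 mg/L

14.85 mg/L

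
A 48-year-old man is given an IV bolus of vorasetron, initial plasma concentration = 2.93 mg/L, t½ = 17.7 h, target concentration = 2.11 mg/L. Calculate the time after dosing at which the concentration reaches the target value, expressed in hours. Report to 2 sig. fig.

8.4 h

k = ln2 / t½ = 0.693147 / 17.7 = 0.03916 h⁻¹
t = ln(C₀ / C) / k = ln(2.930 / 2.11) / 0.03916
  = ln(1.389) / 0.03916 = 0.3286 / 0.03916 = 8.391 h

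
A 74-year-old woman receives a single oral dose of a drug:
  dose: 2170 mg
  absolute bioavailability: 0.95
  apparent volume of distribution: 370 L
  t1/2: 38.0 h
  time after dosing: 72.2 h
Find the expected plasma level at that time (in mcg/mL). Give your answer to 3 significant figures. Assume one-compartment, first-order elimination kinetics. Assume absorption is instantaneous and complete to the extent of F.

1.49 mcg/mL

Amount reaching circulation = F × Dose = 0.95 × 2170 = 2062 mg
C₀ = F·Dose / Vd = 2062 / 370 = 5.573 mg/L
k = ln2 / t½ = 0.693147 / 38.0 = 0.01824 h⁻¹
C = C₀ · e^(−k·t) = 5.573 × e^(−0.01824 × 72.2)
  = 5.573 × 0.2680 = 1.494 mg/L
(1.494 mg/L = 1.494 mcg/mL)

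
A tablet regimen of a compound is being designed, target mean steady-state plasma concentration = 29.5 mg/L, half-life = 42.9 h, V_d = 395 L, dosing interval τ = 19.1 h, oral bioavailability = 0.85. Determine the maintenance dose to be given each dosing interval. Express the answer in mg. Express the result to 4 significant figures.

k = ln2 / t½ = 0.693147 / 42.9 = 0.01616 h⁻¹
CL = k × Vd = 0.01616 × 395 = 6.383 L/h
At steady state, F × (Dose/τ) = Css × CL.
Dose = Css × CL × τ / F = 29.5 × 6.383 × 19.1 / 0.85 = 4231 mg

4231 mg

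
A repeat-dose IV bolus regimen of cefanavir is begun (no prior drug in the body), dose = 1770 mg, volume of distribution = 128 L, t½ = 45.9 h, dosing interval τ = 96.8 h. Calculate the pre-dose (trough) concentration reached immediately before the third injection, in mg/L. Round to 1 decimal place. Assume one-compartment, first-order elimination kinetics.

C₀ per dose = Dose / Vd = 1770 / 128 = 13.83 mg/L
k = ln2 / t½ = 0.693147 / 45.9 = 0.01510 h⁻¹
Fraction remaining after one interval: r = e^(−kτ) = e^(−0.01510 × 96.8) = 0.2318
Before dose 3, 2 doses have been given (aged 1τ, 2τ).
C_trough = C₀ × (r + r²) = 13.83 × (0.2318 + 0.05373) = 3.949 mg/L

3.9 mg/L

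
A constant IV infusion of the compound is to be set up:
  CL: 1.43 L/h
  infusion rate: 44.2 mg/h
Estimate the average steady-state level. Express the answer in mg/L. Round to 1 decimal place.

At steady state Css = R₀ / CL = 44.2 / 1.430 = 30.91 mg/L

30.9 mg/L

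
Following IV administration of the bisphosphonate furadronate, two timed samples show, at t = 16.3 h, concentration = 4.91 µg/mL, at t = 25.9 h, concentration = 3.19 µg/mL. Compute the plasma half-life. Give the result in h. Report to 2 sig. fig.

15 h

k = ln(C₁/C₂) / (t₂ − t₁) = ln(4.91/3.19) / (25.9 − 16.3)
  = 0.4313 / 9.600 = 0.04493 h⁻¹
t½ = ln2 / k = 0.693147 / 0.04493 = 15.43 h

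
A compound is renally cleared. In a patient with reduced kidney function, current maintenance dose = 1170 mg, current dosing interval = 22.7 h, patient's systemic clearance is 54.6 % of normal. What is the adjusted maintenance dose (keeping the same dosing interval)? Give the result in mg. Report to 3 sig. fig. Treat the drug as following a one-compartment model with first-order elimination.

639 mg

To keep the same average steady-state level, dosing rate must scale with clearance.
CL ratio = 54.6 / 100 = 0.5460
New dose (same interval) = 1170 × 0.5460 = 638.8 mg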